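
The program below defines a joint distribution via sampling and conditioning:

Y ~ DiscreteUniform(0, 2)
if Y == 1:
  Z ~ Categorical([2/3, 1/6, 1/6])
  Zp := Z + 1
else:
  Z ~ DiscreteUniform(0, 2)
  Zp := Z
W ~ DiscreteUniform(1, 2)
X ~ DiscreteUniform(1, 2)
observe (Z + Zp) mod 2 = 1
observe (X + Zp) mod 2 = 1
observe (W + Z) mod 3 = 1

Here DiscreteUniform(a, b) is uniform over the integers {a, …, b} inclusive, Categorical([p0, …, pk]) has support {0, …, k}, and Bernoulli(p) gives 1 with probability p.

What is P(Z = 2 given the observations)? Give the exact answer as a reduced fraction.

Enumerate traces; 2 have nonzero weight after conditioning:
  (Y=1, Z=0, W=1, X=2) weight 1/18
  (Y=1, Z=2, W=2, X=2) weight 1/72
Group by Z:
  weight(Z=0) = 1/18
  weight(Z=2) = 1/72
Total weight = 1/18 + 1/72 = 5/72
P(Z=0 | obs) = 1/18 / 5/72 = 4/5
P(Z=2 | obs) = 1/72 / 5/72 = 1/5

P(Z = 2 | obs) = 1/5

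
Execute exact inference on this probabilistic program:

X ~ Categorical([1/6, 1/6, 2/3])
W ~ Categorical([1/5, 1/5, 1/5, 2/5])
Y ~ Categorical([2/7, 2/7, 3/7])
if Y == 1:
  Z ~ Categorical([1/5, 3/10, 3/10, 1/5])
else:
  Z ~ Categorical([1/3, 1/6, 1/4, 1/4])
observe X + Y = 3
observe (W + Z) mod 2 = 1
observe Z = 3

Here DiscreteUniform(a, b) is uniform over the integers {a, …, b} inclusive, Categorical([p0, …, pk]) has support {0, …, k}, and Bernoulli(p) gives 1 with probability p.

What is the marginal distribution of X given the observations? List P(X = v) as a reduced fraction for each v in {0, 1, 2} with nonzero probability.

Enumerate traces; 4 have nonzero weight after conditioning:
  (X=1, W=0, Y=2, Z=3) weight 1/280
  (X=1, W=2, Y=2, Z=3) weight 1/280
  (X=2, W=0, Y=1, Z=3) weight 4/525
  (X=2, W=2, Y=1, Z=3) weight 4/525
Group by X:
  weight(X=1) = 1/140
  weight(X=2) = 8/525
Total weight = 1/140 + 8/525 = 47/2100
P(X=1 | obs) = 1/140 / 47/2100 = 15/47
P(X=2 | obs) = 8/525 / 47/2100 = 32/47

P(X=1) = 15/47, P(X=2) = 32/47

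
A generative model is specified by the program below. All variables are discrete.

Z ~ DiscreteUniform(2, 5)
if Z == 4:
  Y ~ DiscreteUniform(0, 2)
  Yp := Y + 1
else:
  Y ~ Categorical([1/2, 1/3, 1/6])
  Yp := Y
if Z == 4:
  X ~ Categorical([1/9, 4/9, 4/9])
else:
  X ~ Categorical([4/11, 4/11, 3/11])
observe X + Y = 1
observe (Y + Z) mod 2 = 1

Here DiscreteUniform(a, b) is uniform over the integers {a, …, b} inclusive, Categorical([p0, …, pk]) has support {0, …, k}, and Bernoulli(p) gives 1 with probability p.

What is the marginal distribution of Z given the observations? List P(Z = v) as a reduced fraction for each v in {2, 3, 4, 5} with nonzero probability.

Enumerate traces; 4 have nonzero weight after conditioning:
  (Z=2, Y=1, X=0) weight 1/33
  (Z=3, Y=0, X=1) weight 1/22
  (Z=4, Y=1, X=0) weight 1/108
  (Z=5, Y=0, X=1) weight 1/22
Group by Z:
  weight(Z=2) = 1/33
  weight(Z=3) = 1/22
  weight(Z=4) = 1/108
  weight(Z=5) = 1/22
Total weight = 1/33 + 1/22 + 1/108 + 1/22 = 155/1188
P(Z=2 | obs) = 1/33 / 155/1188 = 36/155
P(Z=3 | obs) = 1/22 / 155/1188 = 54/155
P(Z=4 | obs) = 1/108 / 155/1188 = 11/155
P(Z=5 | obs) = 1/22 / 155/1188 = 54/155

P(Z=2) = 36/155, P(Z=3) = 54/155, P(Z=4) = 11/155, P(Z=5) = 54/155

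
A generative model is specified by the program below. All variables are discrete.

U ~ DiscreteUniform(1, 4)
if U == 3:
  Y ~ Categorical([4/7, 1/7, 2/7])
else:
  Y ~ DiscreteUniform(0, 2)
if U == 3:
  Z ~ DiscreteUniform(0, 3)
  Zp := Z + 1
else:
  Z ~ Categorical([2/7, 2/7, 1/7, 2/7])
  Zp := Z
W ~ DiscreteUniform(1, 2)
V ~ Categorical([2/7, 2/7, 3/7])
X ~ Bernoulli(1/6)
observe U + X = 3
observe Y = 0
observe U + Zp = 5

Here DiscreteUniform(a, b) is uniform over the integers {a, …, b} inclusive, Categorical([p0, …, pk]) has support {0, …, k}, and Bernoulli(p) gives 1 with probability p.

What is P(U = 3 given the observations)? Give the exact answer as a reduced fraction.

Enumerate traces; 12 have nonzero weight after conditioning:
  (U=2, Y=0, Z=3, W=1, V=0, X=1) weight 1/1764
  (U=2, Y=0, Z=3, W=1, V=1, X=1) weight 1/1764
  (U=2, Y=0, Z=3, W=1, V=2, X=1) weight 1/1176
  (U=2, Y=0, Z=3, W=2, V=0, X=1) weight 1/1764
  (U=2, Y=0, Z=3, W=2, V=1, X=1) weight 1/1764
  (U=2, Y=0, Z=3, W=2, V=2, X=1) weight 1/1176
  (U=3, Y=0, Z=1, W=1, V=0, X=0) weight 5/1176
  (U=3, Y=0, Z=1, W=1, V=1, X=0) weight 5/1176
  … 4 more
Group by U:
  weight(U=2) = 1/252
  weight(U=3) = 5/168
Total weight = 1/252 + 5/168 = 17/504
P(U=2 | obs) = 1/252 / 17/504 = 2/17
P(U=3 | obs) = 5/168 / 17/504 = 15/17

P(U = 3 | obs) = 15/17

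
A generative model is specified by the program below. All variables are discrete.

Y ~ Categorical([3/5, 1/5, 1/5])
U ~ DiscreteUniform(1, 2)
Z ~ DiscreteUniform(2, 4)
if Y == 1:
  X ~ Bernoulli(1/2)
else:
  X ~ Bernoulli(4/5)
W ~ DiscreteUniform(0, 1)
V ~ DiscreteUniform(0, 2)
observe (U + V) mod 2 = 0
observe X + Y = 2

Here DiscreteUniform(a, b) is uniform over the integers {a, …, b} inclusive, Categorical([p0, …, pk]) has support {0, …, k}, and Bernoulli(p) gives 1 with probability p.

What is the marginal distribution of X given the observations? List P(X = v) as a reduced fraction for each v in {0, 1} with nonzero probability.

P(X=0) = 2/7, P(X=1) = 5/7

Enumerate traces; 36 have nonzero weight after conditioning:
  (Y=1, U=1, Z=2, X=1, W=0, V=1) weight 1/360
  (Y=1, U=1, Z=2, X=1, W=1, V=1) weight 1/360
  (Y=1, U=1, Z=3, X=1, W=0, V=1) weight 1/360
  (Y=1, U=1, Z=3, X=1, W=1, V=1) weight 1/360
  (Y=1, U=1, Z=4, X=1, W=0, V=1) weight 1/360
  (Y=1, U=1, Z=4, X=1, W=1, V=1) weight 1/360
  (Y=1, U=2, Z=2, X=1, W=0, V=0) weight 1/360
  (Y=1, U=2, Z=2, X=1, W=0, V=2) weight 1/360
  (Y=2, U=1, Z=2, X=0, W=0, V=1) weight 1/900
  … 27 more
Group by X:
  weight(X=0) = 1/50
  weight(X=1) = 1/20
Total weight = 1/50 + 1/20 = 7/100
P(X=0 | obs) = 1/50 / 7/100 = 2/7
P(X=1 | obs) = 1/20 / 7/100 = 5/7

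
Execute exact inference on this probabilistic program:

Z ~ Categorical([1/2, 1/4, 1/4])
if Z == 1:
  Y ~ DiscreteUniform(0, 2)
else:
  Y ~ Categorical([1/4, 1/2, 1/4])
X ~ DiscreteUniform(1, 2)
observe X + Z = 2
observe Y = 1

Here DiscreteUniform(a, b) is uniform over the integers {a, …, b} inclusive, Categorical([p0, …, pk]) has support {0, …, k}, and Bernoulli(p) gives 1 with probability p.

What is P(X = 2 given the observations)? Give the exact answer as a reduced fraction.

Enumerate traces; 2 have nonzero weight after conditioning:
  (Z=0, Y=1, X=2) weight 1/8
  (Z=1, Y=1, X=1) weight 1/24
Group by X:
  weight(X=1) = 1/24
  weight(X=2) = 1/8
Total weight = 1/24 + 1/8 = 1/6
P(X=1 | obs) = 1/24 / 1/6 = 1/4
P(X=2 | obs) = 1/8 / 1/6 = 3/4

P(X = 2 | obs) = 3/4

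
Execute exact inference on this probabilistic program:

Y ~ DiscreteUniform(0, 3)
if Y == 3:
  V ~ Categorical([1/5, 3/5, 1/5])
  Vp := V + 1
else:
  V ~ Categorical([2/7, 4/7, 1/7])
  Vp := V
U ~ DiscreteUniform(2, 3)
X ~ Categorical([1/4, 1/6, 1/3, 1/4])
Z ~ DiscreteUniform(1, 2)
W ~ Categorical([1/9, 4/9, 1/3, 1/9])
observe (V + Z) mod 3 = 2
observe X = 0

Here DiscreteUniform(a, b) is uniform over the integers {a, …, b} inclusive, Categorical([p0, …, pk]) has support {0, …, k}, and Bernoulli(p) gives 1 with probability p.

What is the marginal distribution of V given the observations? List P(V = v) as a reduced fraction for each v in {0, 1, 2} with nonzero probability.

P(V=0) = 37/118, P(V=1) = 81/118

Enumerate traces; 64 have nonzero weight after conditioning:
  (Y=0, V=0, U=2, X=0, Z=2, W=0) weight 1/2016
  (Y=0, V=0, U=2, X=0, Z=2, W=1) weight 1/504
  (Y=0, V=0, U=2, X=0, Z=2, W=2) weight 1/672
  (Y=0, V=0, U=2, X=0, Z=2, W=3) weight 1/2016
  (Y=0, V=0, U=3, X=0, Z=2, W=0) weight 1/2016
  (Y=0, V=0, U=3, X=0, Z=2, W=1) weight 1/504
  (Y=0, V=0, U=3, X=0, Z=2, W=2) weight 1/672
  (Y=0, V=0, U=3, X=0, Z=2, W=3) weight 1/2016
  (Y=0, V=1, U=2, X=0, Z=1, W=0) weight 1/1008
  … 55 more
Group by V:
  weight(V=0) = 37/1120
  weight(V=1) = 81/1120
Total weight = 37/1120 + 81/1120 = 59/560
P(V=0 | obs) = 37/1120 / 59/560 = 37/118
P(V=1 | obs) = 81/1120 / 59/560 = 81/118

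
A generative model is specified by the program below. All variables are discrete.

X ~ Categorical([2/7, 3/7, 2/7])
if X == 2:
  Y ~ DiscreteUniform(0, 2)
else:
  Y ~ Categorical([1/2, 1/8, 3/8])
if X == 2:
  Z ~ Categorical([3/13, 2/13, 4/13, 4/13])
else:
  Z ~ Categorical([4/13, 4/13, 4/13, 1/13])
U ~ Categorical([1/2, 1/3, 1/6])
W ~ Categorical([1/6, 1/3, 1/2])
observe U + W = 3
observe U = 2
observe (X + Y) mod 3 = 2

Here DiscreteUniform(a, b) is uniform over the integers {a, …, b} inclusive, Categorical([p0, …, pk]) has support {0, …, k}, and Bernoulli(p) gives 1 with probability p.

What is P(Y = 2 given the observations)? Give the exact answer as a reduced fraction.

P(Y = 2 | obs) = 18/43

Enumerate traces; 12 have nonzero weight after conditioning:
  (X=0, Y=2, Z=0, U=2, W=1) weight 1/546
  (X=0, Y=2, Z=1, U=2, W=1) weight 1/546
  (X=0, Y=2, Z=2, U=2, W=1) weight 1/546
  (X=0, Y=2, Z=3, U=2, W=1) weight 1/2184
  (X=1, Y=1, Z=0, U=2, W=1) weight 1/1092
  (X=1, Y=1, Z=1, U=2, W=1) weight 1/1092
  (X=1, Y=1, Z=2, U=2, W=1) weight 1/1092
  (X=1, Y=1, Z=3, U=2, W=1) weight 1/4368
  (X=2, Y=0, Z=0, U=2, W=1) weight 1/819
  … 3 more
Group by Y:
  weight(Y=0) = 1/189
  weight(Y=1) = 1/336
  weight(Y=2) = 1/168
Total weight = 1/189 + 1/336 + 1/168 = 43/3024
P(Y=0 | obs) = 1/189 / 43/3024 = 16/43
P(Y=1 | obs) = 1/336 / 43/3024 = 9/43
P(Y=2 | obs) = 1/168 / 43/3024 = 18/43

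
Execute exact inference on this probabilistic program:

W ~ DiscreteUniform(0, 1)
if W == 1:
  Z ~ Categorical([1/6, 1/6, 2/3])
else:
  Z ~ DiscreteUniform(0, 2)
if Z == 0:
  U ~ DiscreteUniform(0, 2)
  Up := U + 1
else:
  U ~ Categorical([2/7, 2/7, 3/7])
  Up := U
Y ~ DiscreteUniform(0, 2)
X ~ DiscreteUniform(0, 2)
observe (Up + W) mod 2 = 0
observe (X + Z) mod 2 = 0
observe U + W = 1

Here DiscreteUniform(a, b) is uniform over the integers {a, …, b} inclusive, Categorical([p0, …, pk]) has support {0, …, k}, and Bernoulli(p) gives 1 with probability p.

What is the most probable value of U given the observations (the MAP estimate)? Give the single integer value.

argmax_v P(U = v | obs) = 1

Enumerate traces; 12 have nonzero weight after conditioning:
  (W=0, Z=0, U=1, Y=0, X=0) weight 1/162
  (W=0, Z=0, U=1, Y=0, X=2) weight 1/162
  (W=0, Z=0, U=1, Y=1, X=0) weight 1/162
  (W=0, Z=0, U=1, Y=1, X=2) weight 1/162
  (W=0, Z=0, U=1, Y=2, X=0) weight 1/162
  (W=0, Z=0, U=1, Y=2, X=2) weight 1/162
  (W=1, Z=0, U=0, Y=0, X=0) weight 1/324
  (W=1, Z=0, U=0, Y=0, X=2) weight 1/324
  … 4 more
Group by U:
  weight(U=0) = 1/54
  weight(U=1) = 1/27
Total weight = 1/54 + 1/27 = 1/18
P(U=0 | obs) = 1/54 / 1/18 = 1/3
P(U=1 | obs) = 1/27 / 1/18 = 2/3
argmax = 1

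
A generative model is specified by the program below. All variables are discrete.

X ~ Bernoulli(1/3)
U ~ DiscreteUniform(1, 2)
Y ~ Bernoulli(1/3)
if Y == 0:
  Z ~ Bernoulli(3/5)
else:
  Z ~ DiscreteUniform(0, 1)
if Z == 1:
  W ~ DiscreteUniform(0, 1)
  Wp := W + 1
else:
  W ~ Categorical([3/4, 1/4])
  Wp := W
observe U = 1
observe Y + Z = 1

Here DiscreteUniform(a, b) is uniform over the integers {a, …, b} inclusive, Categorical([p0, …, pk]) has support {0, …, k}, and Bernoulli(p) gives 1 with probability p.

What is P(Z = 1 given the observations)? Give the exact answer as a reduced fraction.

Enumerate traces; 8 have nonzero weight after conditioning:
  (X=0, U=1, Y=0, Z=1, W=0) weight 1/15
  (X=0, U=1, Y=0, Z=1, W=1) weight 1/15
  (X=0, U=1, Y=1, Z=0, W=0) weight 1/24
  (X=0, U=1, Y=1, Z=0, W=1) weight 1/72
  (X=1, U=1, Y=0, Z=1, W=0) weight 1/30
  (X=1, U=1, Y=0, Z=1, W=1) weight 1/30
  (X=1, U=1, Y=1, Z=0, W=0) weight 1/48
  (X=1, U=1, Y=1, Z=0, W=1) weight 1/144
Group by Z:
  weight(Z=0) = 1/12
  weight(Z=1) = 1/5
Total weight = 1/12 + 1/5 = 17/60
P(Z=0 | obs) = 1/12 / 17/60 = 5/17
P(Z=1 | obs) = 1/5 / 17/60 = 12/17

P(Z = 1 | obs) = 12/17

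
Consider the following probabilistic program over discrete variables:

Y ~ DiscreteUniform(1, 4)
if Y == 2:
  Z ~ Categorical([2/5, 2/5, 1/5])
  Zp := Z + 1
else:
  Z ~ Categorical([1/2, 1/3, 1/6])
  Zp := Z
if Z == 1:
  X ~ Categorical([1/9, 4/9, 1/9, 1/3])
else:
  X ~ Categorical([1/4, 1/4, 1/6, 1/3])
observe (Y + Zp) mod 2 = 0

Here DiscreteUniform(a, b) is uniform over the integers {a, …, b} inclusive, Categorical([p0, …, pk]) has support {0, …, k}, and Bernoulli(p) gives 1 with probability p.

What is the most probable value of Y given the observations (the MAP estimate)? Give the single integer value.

argmax_v P(Y = v | obs) = 4

Enumerate traces; 20 have nonzero weight after conditioning:
  (Y=1, Z=1, X=0) weight 1/108
  (Y=1, Z=1, X=1) weight 1/27
  (Y=1, Z=1, X=2) weight 1/108
  (Y=1, Z=1, X=3) weight 1/36
  (Y=2, Z=1, X=0) weight 1/90
  (Y=2, Z=1, X=1) weight 2/45
  (Y=2, Z=1, X=2) weight 1/90
  (Y=2, Z=1, X=3) weight 1/30
  (Y=3, Z=1, X=0) weight 1/108
  (Y=4, Z=0, X=0) weight 1/32
  … 10 more
Group by Y:
  weight(Y=1) = 1/12
  weight(Y=2) = 1/10
  weight(Y=3) = 1/12
  weight(Y=4) = 1/6
Total weight = 1/12 + 1/10 + 1/12 + 1/6 = 13/30
P(Y=1 | obs) = 1/12 / 13/30 = 5/26
P(Y=2 | obs) = 1/10 / 13/30 = 3/13
P(Y=3 | obs) = 1/12 / 13/30 = 5/26
P(Y=4 | obs) = 1/6 / 13/30 = 5/13
argmax = 4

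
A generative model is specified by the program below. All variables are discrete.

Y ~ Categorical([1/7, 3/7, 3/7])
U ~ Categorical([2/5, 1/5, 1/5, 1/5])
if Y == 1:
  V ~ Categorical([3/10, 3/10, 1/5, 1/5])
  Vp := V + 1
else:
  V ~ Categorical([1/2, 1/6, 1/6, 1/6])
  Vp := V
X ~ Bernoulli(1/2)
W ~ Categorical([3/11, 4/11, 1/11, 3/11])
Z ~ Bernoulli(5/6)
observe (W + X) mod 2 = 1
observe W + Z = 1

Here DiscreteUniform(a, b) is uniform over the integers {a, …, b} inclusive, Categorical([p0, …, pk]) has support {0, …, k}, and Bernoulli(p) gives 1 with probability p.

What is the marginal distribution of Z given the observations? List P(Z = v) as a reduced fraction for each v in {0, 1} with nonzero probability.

P(Z=0) = 4/19, P(Z=1) = 15/19

Enumerate traces; 96 have nonzero weight after conditioning:
  (Y=0, U=0, V=0, X=0, W=1, Z=0) weight 1/1155
  (Y=0, U=0, V=0, X=1, W=0, Z=1) weight 1/308
  (Y=0, U=0, V=1, X=0, W=1, Z=0) weight 1/3465
  (Y=0, U=0, V=1, X=1, W=0, Z=1) weight 1/924
  (Y=0, U=0, V=2, X=0, W=1, Z=0) weight 1/3465
  (Y=0, U=0, V=2, X=1, W=0, Z=1) weight 1/924
  (Y=0, U=0, V=3, X=0, W=1, Z=0) weight 1/3465
  (Y=0, U=0, V=3, X=1, W=0, Z=1) weight 1/924
  … 88 more
Group by Z:
  weight(Z=0) = 1/33
  weight(Z=1) = 5/44
Total weight = 1/33 + 5/44 = 19/132
P(Z=0 | obs) = 1/33 / 19/132 = 4/19
P(Z=1 | obs) = 5/44 / 19/132 = 15/19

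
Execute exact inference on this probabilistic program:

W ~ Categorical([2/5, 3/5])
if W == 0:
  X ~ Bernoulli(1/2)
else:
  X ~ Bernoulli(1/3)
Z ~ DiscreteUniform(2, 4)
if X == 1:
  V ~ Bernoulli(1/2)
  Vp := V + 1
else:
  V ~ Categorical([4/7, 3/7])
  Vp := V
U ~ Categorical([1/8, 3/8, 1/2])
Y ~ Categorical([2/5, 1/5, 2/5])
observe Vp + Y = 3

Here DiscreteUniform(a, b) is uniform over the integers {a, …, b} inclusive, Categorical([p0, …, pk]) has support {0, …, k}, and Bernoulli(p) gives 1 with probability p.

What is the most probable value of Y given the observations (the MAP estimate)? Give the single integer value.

Enumerate traces; 54 have nonzero weight after conditioning:
  (W=0, X=0, Z=2, V=1, U=0, Y=2) weight 1/700
  (W=0, X=0, Z=2, V=1, U=1, Y=2) weight 3/700
  (W=0, X=0, Z=2, V=1, U=2, Y=2) weight 1/175
  (W=0, X=0, Z=3, V=1, U=0, Y=2) weight 1/700
  (W=0, X=0, Z=3, V=1, U=1, Y=2) weight 3/700
  (W=0, X=0, Z=3, V=1, U=2, Y=2) weight 1/175
  (W=0, X=0, Z=4, V=1, U=0, Y=2) weight 1/700
  (W=0, X=0, Z=4, V=1, U=1, Y=2) weight 3/700
  (W=0, X=1, Z=2, V=1, U=0, Y=1) weight 1/1200
  … 45 more
Group by Y:
  weight(Y=1) = 1/25
  weight(Y=2) = 32/175
Total weight = 1/25 + 32/175 = 39/175
P(Y=1 | obs) = 1/25 / 39/175 = 7/39
P(Y=2 | obs) = 32/175 / 39/175 = 32/39
argmax = 2

argmax_v P(Y = v | obs) = 2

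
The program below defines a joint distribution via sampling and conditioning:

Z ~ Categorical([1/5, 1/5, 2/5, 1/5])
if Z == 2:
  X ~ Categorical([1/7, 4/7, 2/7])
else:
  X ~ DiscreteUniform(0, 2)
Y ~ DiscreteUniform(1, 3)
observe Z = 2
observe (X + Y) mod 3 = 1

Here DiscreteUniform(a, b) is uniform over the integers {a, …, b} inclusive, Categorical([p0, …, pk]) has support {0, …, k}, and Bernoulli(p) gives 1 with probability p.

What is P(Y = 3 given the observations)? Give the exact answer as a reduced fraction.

P(Y = 3 | obs) = 4/7

Enumerate traces; 3 have nonzero weight after conditioning:
  (Z=2, X=0, Y=1) weight 2/105
  (Z=2, X=1, Y=3) weight 8/105
  (Z=2, X=2, Y=2) weight 4/105
Group by Y:
  weight(Y=1) = 2/105
  weight(Y=2) = 4/105
  weight(Y=3) = 8/105
Total weight = 2/105 + 4/105 + 8/105 = 2/15
P(Y=1 | obs) = 2/105 / 2/15 = 1/7
P(Y=2 | obs) = 4/105 / 2/15 = 2/7
P(Y=3 | obs) = 8/105 / 2/15 = 4/7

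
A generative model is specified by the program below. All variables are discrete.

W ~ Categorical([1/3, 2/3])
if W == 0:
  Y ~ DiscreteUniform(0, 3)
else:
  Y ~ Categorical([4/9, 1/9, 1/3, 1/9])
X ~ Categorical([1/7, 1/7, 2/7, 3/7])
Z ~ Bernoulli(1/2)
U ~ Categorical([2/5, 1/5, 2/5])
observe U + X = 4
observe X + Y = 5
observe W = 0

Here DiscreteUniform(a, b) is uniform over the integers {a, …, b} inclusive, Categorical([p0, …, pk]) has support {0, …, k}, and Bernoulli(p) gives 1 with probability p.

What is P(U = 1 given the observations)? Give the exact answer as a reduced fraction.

Enumerate traces; 4 have nonzero weight after conditioning:
  (W=0, Y=2, X=3, Z=0, U=1) weight 1/280
  (W=0, Y=2, X=3, Z=1, U=1) weight 1/280
  (W=0, Y=3, X=2, Z=0, U=2) weight 1/210
  (W=0, Y=3, X=2, Z=1, U=2) weight 1/210
Group by U:
  weight(U=1) = 1/140
  weight(U=2) = 1/105
Total weight = 1/140 + 1/105 = 1/60
P(U=1 | obs) = 1/140 / 1/60 = 3/7
P(U=2 | obs) = 1/105 / 1/60 = 4/7

P(U = 1 | obs) = 3/7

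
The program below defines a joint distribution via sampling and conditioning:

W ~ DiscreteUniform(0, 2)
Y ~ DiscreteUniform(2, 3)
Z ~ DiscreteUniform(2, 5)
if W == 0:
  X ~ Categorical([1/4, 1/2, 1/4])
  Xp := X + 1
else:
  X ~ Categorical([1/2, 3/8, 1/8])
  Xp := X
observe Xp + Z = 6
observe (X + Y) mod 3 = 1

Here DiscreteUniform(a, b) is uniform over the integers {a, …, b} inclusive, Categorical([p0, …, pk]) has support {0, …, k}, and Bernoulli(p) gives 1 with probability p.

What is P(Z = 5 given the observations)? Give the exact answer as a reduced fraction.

Enumerate traces; 6 have nonzero weight after conditioning:
  (W=0, Y=2, Z=3, X=2) weight 1/96
  (W=0, Y=3, Z=4, X=1) weight 1/48
  (W=1, Y=2, Z=4, X=2) weight 1/192
  (W=1, Y=3, Z=5, X=1) weight 1/64
  (W=2, Y=2, Z=4, X=2) weight 1/192
  (W=2, Y=3, Z=5, X=1) weight 1/64
Group by Z:
  weight(Z=3) = 1/96
  weight(Z=4) = 1/32
  weight(Z=5) = 1/32
Total weight = 1/96 + 1/32 + 1/32 = 7/96
P(Z=3 | obs) = 1/96 / 7/96 = 1/7
P(Z=4 | obs) = 1/32 / 7/96 = 3/7
P(Z=5 | obs) = 1/32 / 7/96 = 3/7

P(Z = 5 | obs) = 3/7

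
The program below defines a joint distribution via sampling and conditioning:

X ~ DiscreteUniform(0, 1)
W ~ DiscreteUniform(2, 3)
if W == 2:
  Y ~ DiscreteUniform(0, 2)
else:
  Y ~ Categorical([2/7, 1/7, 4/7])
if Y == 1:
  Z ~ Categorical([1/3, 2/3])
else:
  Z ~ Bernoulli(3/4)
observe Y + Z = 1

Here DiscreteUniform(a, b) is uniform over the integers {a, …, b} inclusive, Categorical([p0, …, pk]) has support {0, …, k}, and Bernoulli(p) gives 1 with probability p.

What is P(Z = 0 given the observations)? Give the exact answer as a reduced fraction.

Enumerate traces; 8 have nonzero weight after conditioning:
  (X=0, W=2, Y=0, Z=1) weight 1/16
  (X=0, W=2, Y=1, Z=0) weight 1/36
  (X=0, W=3, Y=0, Z=1) weight 3/56
  (X=0, W=3, Y=1, Z=0) weight 1/84
  (X=1, W=2, Y=0, Z=1) weight 1/16
  (X=1, W=2, Y=1, Z=0) weight 1/36
  (X=1, W=3, Y=0, Z=1) weight 3/56
  (X=1, W=3, Y=1, Z=0) weight 1/84
Group by Z:
  weight(Z=0) = 5/63
  weight(Z=1) = 13/56
Total weight = 5/63 + 13/56 = 157/504
P(Z=0 | obs) = 5/63 / 157/504 = 40/157
P(Z=1 | obs) = 13/56 / 157/504 = 117/157

P(Z = 0 | obs) = 40/157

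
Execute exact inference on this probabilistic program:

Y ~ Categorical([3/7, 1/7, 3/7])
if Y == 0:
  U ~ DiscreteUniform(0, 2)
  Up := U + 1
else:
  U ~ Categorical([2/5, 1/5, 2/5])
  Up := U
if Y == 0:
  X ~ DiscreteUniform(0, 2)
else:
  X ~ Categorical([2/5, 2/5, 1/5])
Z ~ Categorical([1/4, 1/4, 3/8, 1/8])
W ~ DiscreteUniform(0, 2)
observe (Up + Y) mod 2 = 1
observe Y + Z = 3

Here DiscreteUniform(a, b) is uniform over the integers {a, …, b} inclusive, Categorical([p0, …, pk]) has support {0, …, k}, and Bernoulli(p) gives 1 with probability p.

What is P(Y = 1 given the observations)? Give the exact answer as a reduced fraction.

Enumerate traces; 45 have nonzero weight after conditioning:
  (Y=0, U=0, X=0, Z=3, W=0) weight 1/504
  (Y=0, U=0, X=0, Z=3, W=1) weight 1/504
  (Y=0, U=0, X=0, Z=3, W=2) weight 1/504
  (Y=0, U=0, X=1, Z=3, W=0) weight 1/504
  (Y=0, U=0, X=1, Z=3, W=1) weight 1/504
  (Y=0, U=0, X=1, Z=3, W=2) weight 1/504
  (Y=0, U=0, X=2, Z=3, W=0) weight 1/504
  (Y=0, U=0, X=2, Z=3, W=1) weight 1/504
  (Y=1, U=0, X=0, Z=2, W=0) weight 1/350
  (Y=2, U=1, X=0, Z=1, W=0) weight 1/350
  … 35 more
Group by Y:
  weight(Y=0) = 1/28
  weight(Y=1) = 3/70
  weight(Y=2) = 3/140
Total weight = 1/28 + 3/70 + 3/140 = 1/10
P(Y=0 | obs) = 1/28 / 1/10 = 5/14
P(Y=1 | obs) = 3/70 / 1/10 = 3/7
P(Y=2 | obs) = 3/140 / 1/10 = 3/14

P(Y = 1 | obs) = 3/7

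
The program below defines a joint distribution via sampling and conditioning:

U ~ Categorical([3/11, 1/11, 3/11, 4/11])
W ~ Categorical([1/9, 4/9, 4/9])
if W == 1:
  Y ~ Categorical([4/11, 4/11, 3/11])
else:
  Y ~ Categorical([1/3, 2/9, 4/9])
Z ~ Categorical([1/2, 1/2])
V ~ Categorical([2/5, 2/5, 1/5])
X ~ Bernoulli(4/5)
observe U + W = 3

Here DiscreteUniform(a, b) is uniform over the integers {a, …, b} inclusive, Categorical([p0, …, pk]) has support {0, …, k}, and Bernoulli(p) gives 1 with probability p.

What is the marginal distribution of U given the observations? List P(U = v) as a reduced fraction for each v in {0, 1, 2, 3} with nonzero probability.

Enumerate traces; 108 have nonzero weight after conditioning:
  (U=1, W=2, Y=0, Z=0, V=0, X=0) weight 4/7425
  (U=1, W=2, Y=0, Z=0, V=0, X=1) weight 16/7425
  (U=1, W=2, Y=0, Z=0, V=1, X=0) weight 4/7425
  (U=1, W=2, Y=0, Z=0, V=1, X=1) weight 16/7425
  (U=1, W=2, Y=0, Z=0, V=2, X=0) weight 2/7425
  (U=1, W=2, Y=0, Z=0, V=2, X=1) weight 8/7425
  (U=1, W=2, Y=0, Z=1, V=0, X=0) weight 4/7425
  (U=1, W=2, Y=0, Z=1, V=0, X=1) weight 16/7425
  (U=2, W=1, Y=0, Z=0, V=0, X=0) weight 16/9075
  (U=3, W=0, Y=0, Z=0, V=0, X=0) weight 4/7425
  … 98 more
Group by U:
  weight(U=1) = 4/99
  weight(U=2) = 4/33
  weight(U=3) = 4/99
Total weight = 4/99 + 4/33 + 4/99 = 20/99
P(U=1 | obs) = 4/99 / 20/99 = 1/5
P(U=2 | obs) = 4/33 / 20/99 = 3/5
P(U=3 | obs) = 4/99 / 20/99 = 1/5

P(U=1) = 1/5, P(U=2) = 3/5, P(U=3) = 1/5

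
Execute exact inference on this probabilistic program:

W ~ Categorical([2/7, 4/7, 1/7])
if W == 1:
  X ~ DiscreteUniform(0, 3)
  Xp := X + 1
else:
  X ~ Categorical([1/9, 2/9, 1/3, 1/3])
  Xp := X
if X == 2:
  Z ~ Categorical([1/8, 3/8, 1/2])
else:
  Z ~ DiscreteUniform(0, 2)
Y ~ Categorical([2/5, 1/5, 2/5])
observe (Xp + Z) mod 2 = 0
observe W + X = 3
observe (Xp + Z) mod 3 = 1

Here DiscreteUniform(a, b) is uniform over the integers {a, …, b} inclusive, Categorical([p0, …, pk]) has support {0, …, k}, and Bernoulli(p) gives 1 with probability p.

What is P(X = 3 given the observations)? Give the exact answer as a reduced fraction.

Enumerate traces; 6 have nonzero weight after conditioning:
  (W=0, X=3, Z=1, Y=0) weight 4/315
  (W=0, X=3, Z=1, Y=1) weight 2/315
  (W=0, X=3, Z=1, Y=2) weight 4/315
  (W=1, X=2, Z=1, Y=0) weight 3/140
  (W=1, X=2, Z=1, Y=1) weight 3/280
  (W=1, X=2, Z=1, Y=2) weight 3/140
Group by X:
  weight(X=2) = 3/56
  weight(X=3) = 2/63
Total weight = 3/56 + 2/63 = 43/504
P(X=2 | obs) = 3/56 / 43/504 = 27/43
P(X=3 | obs) = 2/63 / 43/504 = 16/43

P(X = 3 | obs) = 16/43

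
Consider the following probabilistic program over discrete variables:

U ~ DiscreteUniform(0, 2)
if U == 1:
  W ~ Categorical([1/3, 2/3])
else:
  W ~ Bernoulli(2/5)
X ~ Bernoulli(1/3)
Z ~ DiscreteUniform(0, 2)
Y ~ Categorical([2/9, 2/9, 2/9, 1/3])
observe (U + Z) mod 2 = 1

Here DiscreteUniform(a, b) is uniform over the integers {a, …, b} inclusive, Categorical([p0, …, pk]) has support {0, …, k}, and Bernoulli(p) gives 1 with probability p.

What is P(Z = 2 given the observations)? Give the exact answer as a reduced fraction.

Enumerate traces; 64 have nonzero weight after conditioning:
  (U=0, W=0, X=0, Z=1, Y=0) weight 4/405
  (U=0, W=0, X=0, Z=1, Y=1) weight 4/405
  (U=0, W=0, X=0, Z=1, Y=2) weight 4/405
  (U=0, W=0, X=0, Z=1, Y=3) weight 2/135
  (U=0, W=0, X=1, Z=1, Y=0) weight 2/405
  (U=0, W=0, X=1, Z=1, Y=1) weight 2/405
  (U=0, W=0, X=1, Z=1, Y=2) weight 2/405
  (U=0, W=0, X=1, Z=1, Y=3) weight 1/135
  (U=1, W=0, X=0, Z=0, Y=0) weight 4/729
  (U=1, W=0, X=0, Z=2, Y=0) weight 4/729
  … 54 more
Group by Z:
  weight(Z=0) = 1/9
  weight(Z=1) = 2/9
  weight(Z=2) = 1/9
Total weight = 1/9 + 2/9 + 1/9 = 4/9
P(Z=0 | obs) = 1/9 / 4/9 = 1/4
P(Z=1 | obs) = 2/9 / 4/9 = 1/2
P(Z=2 | obs) = 1/9 / 4/9 = 1/4

P(Z = 2 | obs) = 1/4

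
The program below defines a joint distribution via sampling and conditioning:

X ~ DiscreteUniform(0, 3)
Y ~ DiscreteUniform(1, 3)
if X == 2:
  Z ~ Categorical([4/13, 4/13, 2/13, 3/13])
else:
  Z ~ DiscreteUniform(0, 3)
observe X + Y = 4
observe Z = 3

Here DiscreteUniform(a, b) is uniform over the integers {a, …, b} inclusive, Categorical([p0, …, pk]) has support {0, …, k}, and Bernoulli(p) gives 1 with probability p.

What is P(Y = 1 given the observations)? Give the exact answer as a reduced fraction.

Enumerate traces; 3 have nonzero weight after conditioning:
  (X=1, Y=3, Z=3) weight 1/48
  (X=2, Y=2, Z=3) weight 1/52
  (X=3, Y=1, Z=3) weight 1/48
Group by Y:
  weight(Y=1) = 1/48
  weight(Y=2) = 1/52
  weight(Y=3) = 1/48
Total weight = 1/48 + 1/52 + 1/48 = 19/312
P(Y=1 | obs) = 1/48 / 19/312 = 13/38
P(Y=2 | obs) = 1/52 / 19/312 = 6/19
P(Y=3 | obs) = 1/48 / 19/312 = 13/38

P(Y = 1 | obs) = 13/38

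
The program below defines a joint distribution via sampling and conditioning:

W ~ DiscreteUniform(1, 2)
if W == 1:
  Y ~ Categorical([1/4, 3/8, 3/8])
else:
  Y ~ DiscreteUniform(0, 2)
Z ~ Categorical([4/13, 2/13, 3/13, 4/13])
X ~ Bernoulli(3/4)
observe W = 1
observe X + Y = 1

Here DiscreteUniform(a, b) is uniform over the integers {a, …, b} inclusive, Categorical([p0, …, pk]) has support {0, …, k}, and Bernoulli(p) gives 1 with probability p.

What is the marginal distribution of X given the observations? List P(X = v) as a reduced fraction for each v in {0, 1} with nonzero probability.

P(X=0) = 1/3, P(X=1) = 2/3

Enumerate traces; 8 have nonzero weight after conditioning:
  (W=1, Y=0, Z=0, X=1) weight 3/104
  (W=1, Y=0, Z=1, X=1) weight 3/208
  (W=1, Y=0, Z=2, X=1) weight 9/416
  (W=1, Y=0, Z=3, X=1) weight 3/104
  (W=1, Y=1, Z=0, X=0) weight 3/208
  (W=1, Y=1, Z=1, X=0) weight 3/416
  (W=1, Y=1, Z=2, X=0) weight 9/832
  (W=1, Y=1, Z=3, X=0) weight 3/208
Group by X:
  weight(X=0) = 3/64
  weight(X=1) = 3/32
Total weight = 3/64 + 3/32 = 9/64
P(X=0 | obs) = 3/64 / 9/64 = 1/3
P(X=1 | obs) = 3/32 / 9/64 = 2/3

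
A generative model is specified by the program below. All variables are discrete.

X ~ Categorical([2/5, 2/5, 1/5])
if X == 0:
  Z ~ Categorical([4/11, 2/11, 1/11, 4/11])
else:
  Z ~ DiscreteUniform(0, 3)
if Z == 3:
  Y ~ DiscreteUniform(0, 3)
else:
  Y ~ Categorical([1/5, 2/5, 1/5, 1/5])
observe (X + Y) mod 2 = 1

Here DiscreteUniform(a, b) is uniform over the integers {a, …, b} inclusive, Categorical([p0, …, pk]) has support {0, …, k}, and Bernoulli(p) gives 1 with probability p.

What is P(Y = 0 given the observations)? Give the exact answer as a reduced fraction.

Enumerate traces; 24 have nonzero weight after conditioning:
  (X=0, Z=0, Y=1) weight 16/275
  (X=0, Z=0, Y=3) weight 8/275
  (X=0, Z=1, Y=1) weight 8/275
  (X=0, Z=1, Y=3) weight 4/275
  (X=0, Z=2, Y=1) weight 4/275
  (X=0, Z=2, Y=3) weight 2/275
  (X=0, Z=3, Y=1) weight 2/55
  (X=0, Z=3, Y=3) weight 2/55
  (X=1, Z=0, Y=0) weight 1/50
  (X=1, Z=0, Y=2) weight 1/50
  … 14 more
Group by Y:
  weight(Y=0) = 17/200
  weight(Y=1) = 927/4400
  weight(Y=2) = 17/200
  weight(Y=3) = 571/4400
Total weight = 17/200 + 927/4400 + 17/200 + 571/4400 = 1123/2200
P(Y=0 | obs) = 17/200 / 1123/2200 = 187/1123
P(Y=1 | obs) = 927/4400 / 1123/2200 = 927/2246
P(Y=2 | obs) = 17/200 / 1123/2200 = 187/1123
P(Y=3 | obs) = 571/4400 / 1123/2200 = 571/2246

P(Y = 0 | obs) = 187/1123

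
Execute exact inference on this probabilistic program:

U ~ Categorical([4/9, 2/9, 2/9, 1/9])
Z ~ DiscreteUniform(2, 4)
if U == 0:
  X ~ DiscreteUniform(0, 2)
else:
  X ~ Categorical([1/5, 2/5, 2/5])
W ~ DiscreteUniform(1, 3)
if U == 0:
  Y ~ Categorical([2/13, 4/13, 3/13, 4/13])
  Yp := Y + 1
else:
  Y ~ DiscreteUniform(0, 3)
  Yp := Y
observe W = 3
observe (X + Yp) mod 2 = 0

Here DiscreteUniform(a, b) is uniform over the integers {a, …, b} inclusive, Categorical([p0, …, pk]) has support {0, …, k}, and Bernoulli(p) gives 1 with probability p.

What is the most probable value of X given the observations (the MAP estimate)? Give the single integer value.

argmax_v P(X = v | obs) = 2

Enumerate traces; 72 have nonzero weight after conditioning:
  (U=0, Z=2, X=0, W=3, Y=1) weight 16/3159
  (U=0, Z=2, X=0, W=3, Y=3) weight 16/3159
  (U=0, Z=2, X=1, W=3, Y=0) weight 8/3159
  (U=0, Z=2, X=1, W=3, Y=2) weight 4/1053
  (U=0, Z=2, X=2, W=3, Y=1) weight 16/3159
  (U=0, Z=2, X=2, W=3, Y=3) weight 16/3159
  (U=0, Z=3, X=0, W=3, Y=1) weight 16/3159
  (U=0, Z=3, X=0, W=3, Y=3) weight 16/3159
  … 64 more
Group by X:
  weight(X=0) = 103/2106
  weight(X=1) = 59/1053
  weight(X=2) = 71/1053
Total weight = 103/2106 + 59/1053 + 71/1053 = 121/702
P(X=0 | obs) = 103/2106 / 121/702 = 103/363
P(X=1 | obs) = 59/1053 / 121/702 = 118/363
P(X=2 | obs) = 71/1053 / 121/702 = 142/363
argmax = 2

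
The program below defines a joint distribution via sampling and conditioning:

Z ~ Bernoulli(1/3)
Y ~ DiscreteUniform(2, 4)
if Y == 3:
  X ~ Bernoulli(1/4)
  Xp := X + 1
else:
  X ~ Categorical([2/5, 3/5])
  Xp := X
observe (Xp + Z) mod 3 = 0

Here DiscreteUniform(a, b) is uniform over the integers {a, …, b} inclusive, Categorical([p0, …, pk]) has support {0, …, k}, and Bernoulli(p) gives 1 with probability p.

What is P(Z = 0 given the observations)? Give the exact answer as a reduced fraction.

Enumerate traces; 3 have nonzero weight after conditioning:
  (Z=0, Y=2, X=0) weight 4/45
  (Z=0, Y=4, X=0) weight 4/45
  (Z=1, Y=3, X=1) weight 1/36
Group by Z:
  weight(Z=0) = 8/45
  weight(Z=1) = 1/36
Total weight = 8/45 + 1/36 = 37/180
P(Z=0 | obs) = 8/45 / 37/180 = 32/37
P(Z=1 | obs) = 1/36 / 37/180 = 5/37

P(Z = 0 | obs) = 32/37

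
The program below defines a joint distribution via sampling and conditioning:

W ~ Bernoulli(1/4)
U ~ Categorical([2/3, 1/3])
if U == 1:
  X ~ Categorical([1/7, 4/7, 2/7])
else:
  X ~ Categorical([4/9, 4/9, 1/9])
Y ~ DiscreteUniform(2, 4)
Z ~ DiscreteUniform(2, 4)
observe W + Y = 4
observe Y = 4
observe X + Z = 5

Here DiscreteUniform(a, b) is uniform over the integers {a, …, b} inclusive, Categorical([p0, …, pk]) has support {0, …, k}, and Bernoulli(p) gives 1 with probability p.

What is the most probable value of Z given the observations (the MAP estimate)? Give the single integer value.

Enumerate traces; 4 have nonzero weight after conditioning:
  (W=0, U=0, X=1, Y=4, Z=4) weight 2/81
  (W=0, U=0, X=2, Y=4, Z=3) weight 1/162
  (W=0, U=1, X=1, Y=4, Z=4) weight 1/63
  (W=0, U=1, X=2, Y=4, Z=3) weight 1/126
Group by Z:
  weight(Z=3) = 8/567
  weight(Z=4) = 23/567
Total weight = 8/567 + 23/567 = 31/567
P(Z=3 | obs) = 8/567 / 31/567 = 8/31
P(Z=4 | obs) = 23/567 / 31/567 = 23/31
argmax = 4

argmax_v P(Z = v | obs) = 4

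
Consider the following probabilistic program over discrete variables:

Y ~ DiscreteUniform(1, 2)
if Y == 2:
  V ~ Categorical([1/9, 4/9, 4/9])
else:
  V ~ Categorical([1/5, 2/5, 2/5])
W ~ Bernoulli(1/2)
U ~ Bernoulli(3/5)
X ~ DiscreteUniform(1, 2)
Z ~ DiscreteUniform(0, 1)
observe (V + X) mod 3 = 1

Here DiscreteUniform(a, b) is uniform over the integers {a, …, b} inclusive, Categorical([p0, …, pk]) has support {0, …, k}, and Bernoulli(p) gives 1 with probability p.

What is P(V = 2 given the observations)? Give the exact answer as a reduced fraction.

P(V = 2 | obs) = 19/26

Enumerate traces; 32 have nonzero weight after conditioning:
  (Y=1, V=0, W=0, U=0, X=1, Z=0) weight 1/200
  (Y=1, V=0, W=0, U=0, X=1, Z=1) weight 1/200
  (Y=1, V=0, W=0, U=1, X=1, Z=0) weight 3/400
  (Y=1, V=0, W=0, U=1, X=1, Z=1) weight 3/400
  (Y=1, V=0, W=1, U=0, X=1, Z=0) weight 1/200
  (Y=1, V=0, W=1, U=0, X=1, Z=1) weight 1/200
  (Y=1, V=0, W=1, U=1, X=1, Z=0) weight 3/400
  (Y=1, V=0, W=1, U=1, X=1, Z=1) weight 3/400
  (Y=1, V=2, W=0, U=0, X=2, Z=0) weight 1/100
  … 23 more
Group by V:
  weight(V=0) = 7/90
  weight(V=2) = 19/90
Total weight = 7/90 + 19/90 = 13/45
P(V=0 | obs) = 7/90 / 13/45 = 7/26
P(V=2 | obs) = 19/90 / 13/45 = 19/26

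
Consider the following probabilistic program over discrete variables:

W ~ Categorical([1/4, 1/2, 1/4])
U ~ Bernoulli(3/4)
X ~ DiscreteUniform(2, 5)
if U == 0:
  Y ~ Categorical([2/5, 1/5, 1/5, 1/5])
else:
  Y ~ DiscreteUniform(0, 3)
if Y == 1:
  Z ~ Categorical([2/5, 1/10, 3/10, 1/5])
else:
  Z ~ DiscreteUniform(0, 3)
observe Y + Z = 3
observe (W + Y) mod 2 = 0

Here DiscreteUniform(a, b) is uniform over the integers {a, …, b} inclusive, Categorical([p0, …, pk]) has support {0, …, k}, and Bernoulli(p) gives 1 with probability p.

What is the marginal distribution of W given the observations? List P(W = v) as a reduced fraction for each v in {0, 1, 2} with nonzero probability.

P(W=0) = 105/419, P(W=1) = 209/419, P(W=2) = 105/419

Enumerate traces; 48 have nonzero weight after conditioning:
  (W=0, U=0, X=2, Y=0, Z=3) weight 1/640
  (W=0, U=0, X=2, Y=2, Z=1) weight 1/1280
  (W=0, U=0, X=3, Y=0, Z=3) weight 1/640
  (W=0, U=0, X=3, Y=2, Z=1) weight 1/1280
  (W=0, U=0, X=4, Y=0, Z=3) weight 1/640
  (W=0, U=0, X=4, Y=2, Z=1) weight 1/1280
  (W=0, U=0, X=5, Y=0, Z=3) weight 1/640
  (W=0, U=0, X=5, Y=2, Z=1) weight 1/1280
  (W=1, U=0, X=2, Y=1, Z=2) weight 3/1600
  (W=2, U=0, X=2, Y=0, Z=3) weight 1/640
  … 38 more
Group by W:
  weight(W=0) = 21/640
  weight(W=1) = 209/3200
  weight(W=2) = 21/640
Total weight = 21/640 + 209/3200 + 21/640 = 419/3200
P(W=0 | obs) = 21/640 / 419/3200 = 105/419
P(W=1 | obs) = 209/3200 / 419/3200 = 209/419
P(W=2 | obs) = 21/640 / 419/3200 = 105/419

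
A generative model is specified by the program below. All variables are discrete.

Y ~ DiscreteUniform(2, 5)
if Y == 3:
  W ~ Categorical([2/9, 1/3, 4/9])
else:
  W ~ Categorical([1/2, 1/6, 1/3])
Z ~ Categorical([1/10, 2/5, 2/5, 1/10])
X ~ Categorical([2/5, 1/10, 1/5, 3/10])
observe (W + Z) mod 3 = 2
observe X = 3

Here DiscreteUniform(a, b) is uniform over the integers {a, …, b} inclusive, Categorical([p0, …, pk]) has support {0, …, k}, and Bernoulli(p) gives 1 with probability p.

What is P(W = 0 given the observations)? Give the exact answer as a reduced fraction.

Enumerate traces; 16 have nonzero weight after conditioning:
  (Y=2, W=0, Z=2, X=3) weight 3/200
  (Y=2, W=1, Z=1, X=3) weight 1/200
  (Y=2, W=2, Z=0, X=3) weight 1/400
  (Y=2, W=2, Z=3, X=3) weight 1/400
  (Y=3, W=0, Z=2, X=3) weight 1/150
  (Y=3, W=1, Z=1, X=3) weight 1/100
  (Y=3, W=2, Z=0, X=3) weight 1/300
  (Y=3, W=2, Z=3, X=3) weight 1/300
  … 8 more
Group by W:
  weight(W=0) = 31/600
  weight(W=1) = 1/40
  weight(W=2) = 13/600
Total weight = 31/600 + 1/40 + 13/600 = 59/600
P(W=0 | obs) = 31/600 / 59/600 = 31/59
P(W=1 | obs) = 1/40 / 59/600 = 15/59
P(W=2 | obs) = 13/600 / 59/600 = 13/59

P(W = 0 | obs) = 31/59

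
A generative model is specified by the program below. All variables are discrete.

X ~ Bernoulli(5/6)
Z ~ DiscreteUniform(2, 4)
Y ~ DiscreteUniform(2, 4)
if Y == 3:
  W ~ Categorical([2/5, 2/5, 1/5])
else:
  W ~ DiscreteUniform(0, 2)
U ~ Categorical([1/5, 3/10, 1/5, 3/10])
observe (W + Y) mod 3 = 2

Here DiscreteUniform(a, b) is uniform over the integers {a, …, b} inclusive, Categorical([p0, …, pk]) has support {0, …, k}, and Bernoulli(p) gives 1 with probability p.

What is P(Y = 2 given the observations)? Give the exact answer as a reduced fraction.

Enumerate traces; 72 have nonzero weight after conditioning:
  (X=0, Z=2, Y=2, W=0, U=0) weight 1/810
  (X=0, Z=2, Y=2, W=0, U=1) weight 1/540
  (X=0, Z=2, Y=2, W=0, U=2) weight 1/810
  (X=0, Z=2, Y=2, W=0, U=3) weight 1/540
  (X=0, Z=2, Y=3, W=2, U=0) weight 1/1350
  (X=0, Z=2, Y=3, W=2, U=1) weight 1/900
  (X=0, Z=2, Y=3, W=2, U=2) weight 1/1350
  (X=0, Z=2, Y=3, W=2, U=3) weight 1/900
  (X=0, Z=2, Y=4, W=1, U=0) weight 1/810
  … 63 more
Group by Y:
  weight(Y=2) = 1/9
  weight(Y=3) = 1/15
  weight(Y=4) = 1/9
Total weight = 1/9 + 1/15 + 1/9 = 13/45
P(Y=2 | obs) = 1/9 / 13/45 = 5/13
P(Y=3 | obs) = 1/15 / 13/45 = 3/13
P(Y=4 | obs) = 1/9 / 13/45 = 5/13

P(Y = 2 | obs) = 5/13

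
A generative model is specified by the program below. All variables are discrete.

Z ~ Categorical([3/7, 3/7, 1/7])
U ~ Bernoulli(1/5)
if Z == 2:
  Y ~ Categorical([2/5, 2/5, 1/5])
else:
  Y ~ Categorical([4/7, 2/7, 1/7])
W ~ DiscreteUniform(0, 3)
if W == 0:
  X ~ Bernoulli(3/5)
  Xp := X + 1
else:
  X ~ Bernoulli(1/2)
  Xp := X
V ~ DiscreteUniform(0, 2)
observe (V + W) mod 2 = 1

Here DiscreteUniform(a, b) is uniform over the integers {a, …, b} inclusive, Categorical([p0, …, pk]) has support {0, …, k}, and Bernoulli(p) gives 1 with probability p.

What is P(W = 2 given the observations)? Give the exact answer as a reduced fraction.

P(W = 2 | obs) = 1/6

Enumerate traces; 216 have nonzero weight after conditioning:
  (Z=0, U=0, Y=0, W=0, X=0, V=1) weight 8/1225
  (Z=0, U=0, Y=0, W=0, X=1, V=1) weight 12/1225
  (Z=0, U=0, Y=0, W=1, X=0, V=0) weight 2/245
  (Z=0, U=0, Y=0, W=1, X=0, V=2) weight 2/245
  (Z=0, U=0, Y=0, W=1, X=1, V=0) weight 2/245
  (Z=0, U=0, Y=0, W=1, X=1, V=2) weight 2/245
  (Z=0, U=0, Y=0, W=2, X=0, V=1) weight 2/245
  (Z=0, U=0, Y=0, W=2, X=1, V=1) weight 2/245
  (Z=0, U=0, Y=0, W=3, X=0, V=0) weight 2/245
  … 207 more
Group by W:
  weight(W=0) = 1/12
  weight(W=1) = 1/6
  weight(W=2) = 1/12
  weight(W=3) = 1/6
Total weight = 1/12 + 1/6 + 1/12 + 1/6 = 1/2
P(W=0 | obs) = 1/12 / 1/2 = 1/6
P(W=1 | obs) = 1/6 / 1/2 = 1/3
P(W=2 | obs) = 1/12 / 1/2 = 1/6
P(W=3 | obs) = 1/6 / 1/2 = 1/3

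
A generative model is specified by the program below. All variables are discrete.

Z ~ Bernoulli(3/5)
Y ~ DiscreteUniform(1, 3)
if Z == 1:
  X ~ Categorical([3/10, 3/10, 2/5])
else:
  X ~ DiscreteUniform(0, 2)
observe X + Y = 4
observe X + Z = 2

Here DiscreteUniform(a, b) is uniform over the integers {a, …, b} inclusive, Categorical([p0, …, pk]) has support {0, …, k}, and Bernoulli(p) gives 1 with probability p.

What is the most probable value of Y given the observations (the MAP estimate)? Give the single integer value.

argmax_v P(Y = v | obs) = 3

Enumerate traces; 2 have nonzero weight after conditioning:
  (Z=0, Y=2, X=2) weight 2/45
  (Z=1, Y=3, X=1) weight 3/50
Group by Y:
  weight(Y=2) = 2/45
  weight(Y=3) = 3/50
Total weight = 2/45 + 3/50 = 47/450
P(Y=2 | obs) = 2/45 / 47/450 = 20/47
P(Y=3 | obs) = 3/50 / 47/450 = 27/47
argmax = 3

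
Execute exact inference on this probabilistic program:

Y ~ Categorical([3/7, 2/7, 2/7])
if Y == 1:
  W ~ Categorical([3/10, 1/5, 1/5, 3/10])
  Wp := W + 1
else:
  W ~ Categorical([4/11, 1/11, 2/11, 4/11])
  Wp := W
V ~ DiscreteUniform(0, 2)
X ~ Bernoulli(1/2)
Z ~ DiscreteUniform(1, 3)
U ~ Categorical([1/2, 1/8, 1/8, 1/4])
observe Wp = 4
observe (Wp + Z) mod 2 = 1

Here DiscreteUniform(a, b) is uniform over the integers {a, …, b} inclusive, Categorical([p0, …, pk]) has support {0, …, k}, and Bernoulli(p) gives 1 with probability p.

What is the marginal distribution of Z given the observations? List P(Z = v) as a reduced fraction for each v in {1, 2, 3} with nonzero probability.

P(Z=1) = 1/2, P(Z=3) = 1/2

Enumerate traces; 48 have nonzero weight after conditioning:
  (Y=1, W=3, V=0, X=0, Z=1, U=0) weight 1/420
  (Y=1, W=3, V=0, X=0, Z=1, U=1) weight 1/1680
  (Y=1, W=3, V=0, X=0, Z=1, U=2) weight 1/1680
  (Y=1, W=3, V=0, X=0, Z=1, U=3) weight 1/840
  (Y=1, W=3, V=0, X=0, Z=3, U=0) weight 1/420
  (Y=1, W=3, V=0, X=0, Z=3, U=1) weight 1/1680
  (Y=1, W=3, V=0, X=0, Z=3, U=2) weight 1/1680
  (Y=1, W=3, V=0, X=0, Z=3, U=3) weight 1/840
  … 40 more
Group by Z:
  weight(Z=1) = 1/35
  weight(Z=3) = 1/35
Total weight = 1/35 + 1/35 = 2/35
P(Z=1 | obs) = 1/35 / 2/35 = 1/2
P(Z=3 | obs) = 1/35 / 2/35 = 1/2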